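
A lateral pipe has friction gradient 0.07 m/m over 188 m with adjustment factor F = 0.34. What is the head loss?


hf = J * L * F = 0.07 * 188 * 0.34 = 4.4744 m

4.4744 m


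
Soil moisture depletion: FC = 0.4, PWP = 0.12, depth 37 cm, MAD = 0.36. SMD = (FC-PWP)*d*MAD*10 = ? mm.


SMD = (FC - PWP) * d * MAD * 10
SMD = (0.4 - 0.12) * 37 * 0.36 * 10
SMD = 0.2800 * 37 * 0.36 * 10

37.2960 mm


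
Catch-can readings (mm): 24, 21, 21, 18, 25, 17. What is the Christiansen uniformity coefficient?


mean = 21.000000 mm
MAD = 2.333333 mm
CU = (1 - 2.333333/21.000000)*100

88.8889 %


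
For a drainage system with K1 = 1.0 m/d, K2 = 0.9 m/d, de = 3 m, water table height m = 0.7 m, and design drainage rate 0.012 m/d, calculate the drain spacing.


S^2 = 8*K2*de*m/q + 4*K1*m^2/q
S^2 = 8*0.9*3*0.7/0.012 + 4*1.0*0.7^2/0.012
S = sqrt(1423.3333)

37.7271 m


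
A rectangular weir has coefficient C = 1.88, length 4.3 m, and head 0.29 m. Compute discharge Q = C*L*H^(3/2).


Q = C * L * H^(3/2) = 1.88 * 4.3 * 0.29^1.5 = 1.88 * 4.3 * 0.156170

1.2625 m^3/s


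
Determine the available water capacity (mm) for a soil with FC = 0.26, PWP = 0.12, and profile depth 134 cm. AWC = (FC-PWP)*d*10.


AWC = (FC - PWP) * d * 10
AWC = (0.26 - 0.12) * 134 * 10
AWC = 0.1400 * 134 * 10

187.6000 mm


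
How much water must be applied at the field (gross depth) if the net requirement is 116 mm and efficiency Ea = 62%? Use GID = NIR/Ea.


Ea = 62% = 0.62
GID = NIR / Ea = 116 / 0.62 = 187.0968 mm

187.0968 mm


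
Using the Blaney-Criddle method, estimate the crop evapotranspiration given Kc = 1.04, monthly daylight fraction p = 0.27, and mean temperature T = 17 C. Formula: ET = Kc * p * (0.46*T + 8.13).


ET = Kc * p * (0.46*T + 8.13)
ET = 1.04 * 0.27 * (0.46*17 + 8.13)
ET = 1.04 * 0.27 * 15.9500

4.4788 mm/day


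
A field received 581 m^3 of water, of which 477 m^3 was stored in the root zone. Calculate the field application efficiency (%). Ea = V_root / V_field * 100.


Ea = V_root / V_field * 100 = 477 / 581 * 100 = 82.0998%

82.0998 %


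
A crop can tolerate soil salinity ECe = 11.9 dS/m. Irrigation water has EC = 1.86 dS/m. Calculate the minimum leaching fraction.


LR = ECiw / (5*ECe - ECiw)
LR = 1.86 / (5*11.9 - 1.86)
LR = 1.86 / 57.6400

0.0323


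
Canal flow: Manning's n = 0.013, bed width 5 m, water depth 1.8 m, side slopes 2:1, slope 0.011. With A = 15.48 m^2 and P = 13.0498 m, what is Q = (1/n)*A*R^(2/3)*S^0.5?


R = A/P = 15.48/13.0498 = 1.186225
Q = (1/0.013) * 15.48 * 1.186225^(2/3) * 0.011^0.5

139.9486 m^3/s


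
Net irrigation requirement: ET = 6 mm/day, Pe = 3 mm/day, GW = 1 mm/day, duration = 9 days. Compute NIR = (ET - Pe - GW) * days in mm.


Daily deficit = ET - Pe - GW = 6 - 3 - 1 = 2 mm/day
NIR = 2 * 9 = 18 mm

18.0000 mm


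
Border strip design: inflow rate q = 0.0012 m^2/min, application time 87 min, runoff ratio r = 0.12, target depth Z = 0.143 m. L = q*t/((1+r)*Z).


L = q*t/((1+r)*Z)
L = 0.0012*87/((1+0.12)*0.143)
L = 0.1044/0.16016

0.6518 m


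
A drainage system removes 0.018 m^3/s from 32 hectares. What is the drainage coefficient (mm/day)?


DC = Q * 86400 / (A * 10000) * 1000
DC = 0.018 * 86400 / (32 * 10000) * 1000
DC = 1555200.0000 / 320000

4.8600 mm/day


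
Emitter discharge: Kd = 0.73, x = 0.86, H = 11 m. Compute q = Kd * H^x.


q = Kd * H^x = 0.73 * 11^0.86 = 0.73 * 7.863171

5.7401 L/h


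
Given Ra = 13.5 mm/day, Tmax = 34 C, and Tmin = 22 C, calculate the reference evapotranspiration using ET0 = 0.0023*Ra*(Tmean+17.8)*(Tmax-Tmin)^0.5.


Tmean = (Tmax + Tmin)/2 = (34 + 22)/2 = 28.0
ET0 = 0.0023 * 13.5 * (28.0 + 17.8) * sqrt(34 - 22)
ET0 = 0.0023 * 13.5 * 45.8 * 3.464102

4.9263 mm/day


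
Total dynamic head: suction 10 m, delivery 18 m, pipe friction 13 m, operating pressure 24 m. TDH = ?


TDH = Hs + Hd + hf + Hp = 10 + 18 + 13 + 24 = 65

65 m


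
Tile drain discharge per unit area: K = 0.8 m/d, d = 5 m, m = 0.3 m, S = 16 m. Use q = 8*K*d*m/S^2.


q = 8*K*d*m/S^2
q = 8*0.8*5*0.3/16^2
q = 9.6000 / 256

0.0375 m/d


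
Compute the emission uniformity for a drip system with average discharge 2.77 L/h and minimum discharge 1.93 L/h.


EU = (q_min/q_avg)*100 = (1.93/2.77)*100 = 69.6751%

69.6751 %


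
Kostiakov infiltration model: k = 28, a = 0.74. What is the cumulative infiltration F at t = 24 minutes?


F = k * t^a = 28 * 24^0.74
F = 28 * 10.504039

294.1131 mm


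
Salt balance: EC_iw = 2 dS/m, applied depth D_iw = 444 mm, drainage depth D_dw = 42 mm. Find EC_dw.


EC_dw = EC_iw * D_iw / D_dw
EC_dw = 2 * 444 / 42
EC_dw = 888 / 42

21.1429 dS/m


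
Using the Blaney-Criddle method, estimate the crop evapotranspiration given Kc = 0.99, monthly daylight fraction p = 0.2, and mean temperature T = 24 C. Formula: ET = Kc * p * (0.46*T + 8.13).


ET = Kc * p * (0.46*T + 8.13)
ET = 0.99 * 0.2 * (0.46*24 + 8.13)
ET = 0.99 * 0.2 * 19.1700

3.7957 mm/day


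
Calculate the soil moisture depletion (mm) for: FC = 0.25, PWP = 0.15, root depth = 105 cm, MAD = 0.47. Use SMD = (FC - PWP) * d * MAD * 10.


SMD = (FC - PWP) * d * MAD * 10
SMD = (0.25 - 0.15) * 105 * 0.47 * 10
SMD = 0.1000 * 105 * 0.47 * 10

49.3500 mm


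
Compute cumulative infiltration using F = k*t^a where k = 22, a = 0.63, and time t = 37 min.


F = k * t^a = 22 * 37^0.63
F = 22 * 9.726735

213.9882 mm


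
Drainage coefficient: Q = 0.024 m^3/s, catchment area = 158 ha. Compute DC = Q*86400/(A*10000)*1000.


DC = Q * 86400 / (A * 10000) * 1000
DC = 0.024 * 86400 / (158 * 10000) * 1000
DC = 2073600.0000 / 1580000

1.3124 mm/day


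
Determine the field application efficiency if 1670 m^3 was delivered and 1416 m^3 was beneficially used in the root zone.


Ea = V_root / V_field * 100 = 1416 / 1670 * 100 = 84.7904%

84.7904 %


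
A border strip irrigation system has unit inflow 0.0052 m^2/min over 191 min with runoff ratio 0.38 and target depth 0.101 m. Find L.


L = q*t/((1+r)*Z)
L = 0.0052*191/((1+0.38)*0.101)
L = 0.9932/0.13938

7.1258 m


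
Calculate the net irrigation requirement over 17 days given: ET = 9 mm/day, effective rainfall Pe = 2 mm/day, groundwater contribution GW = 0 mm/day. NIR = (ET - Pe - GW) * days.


Daily deficit = ET - Pe - GW = 9 - 2 - 0 = 7 mm/day
NIR = 7 * 17 = 119 mm

119.0000 mm


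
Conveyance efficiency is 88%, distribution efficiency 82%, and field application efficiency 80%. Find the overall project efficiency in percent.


Ec = 0.88, Eb = 0.82, Ea = 0.8
E = 0.88 * 0.82 * 0.8 * 100 = 57.7280%

57.7280 %


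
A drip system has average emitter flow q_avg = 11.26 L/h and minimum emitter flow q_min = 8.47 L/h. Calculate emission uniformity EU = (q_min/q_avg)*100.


EU = (q_min/q_avg)*100 = (8.47/11.26)*100 = 75.2220%

75.2220 %


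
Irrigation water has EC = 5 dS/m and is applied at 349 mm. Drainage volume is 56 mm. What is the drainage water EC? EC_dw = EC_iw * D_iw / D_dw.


EC_dw = EC_iw * D_iw / D_dw
EC_dw = 5 * 349 / 56
EC_dw = 1745 / 56

31.1607 dS/m


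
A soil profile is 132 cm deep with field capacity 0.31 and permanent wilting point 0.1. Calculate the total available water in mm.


AWC = (FC - PWP) * d * 10
AWC = (0.31 - 0.1) * 132 * 10
AWC = 0.2100 * 132 * 10

277.2000 mm


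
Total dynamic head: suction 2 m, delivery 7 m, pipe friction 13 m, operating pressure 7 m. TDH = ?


TDH = Hs + Hd + hf + Hp = 2 + 7 + 13 + 7 = 29

29 m


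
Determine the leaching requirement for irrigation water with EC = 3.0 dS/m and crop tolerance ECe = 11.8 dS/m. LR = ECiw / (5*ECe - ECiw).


LR = ECiw / (5*ECe - ECiw)
LR = 3.0 / (5*11.8 - 3.0)
LR = 3.0 / 56.0000

0.0536


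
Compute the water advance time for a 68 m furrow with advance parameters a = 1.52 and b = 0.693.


t = (L/a)^(1/b)
t = (68/1.52)^(1/0.693)
t = 44.736842^(1/0.693)

240.9420 min


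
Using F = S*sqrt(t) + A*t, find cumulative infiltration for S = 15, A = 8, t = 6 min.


F = S*sqrt(t) + A*t
F = 15*sqrt(6) + 8*6
F = 15*2.449490 + 48

84.7424 mm


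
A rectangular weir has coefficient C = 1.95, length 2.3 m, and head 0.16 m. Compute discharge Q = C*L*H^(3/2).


Q = C * L * H^(3/2) = 1.95 * 2.3 * 0.16^1.5 = 1.95 * 2.3 * 0.064000

0.2870 m^3/s


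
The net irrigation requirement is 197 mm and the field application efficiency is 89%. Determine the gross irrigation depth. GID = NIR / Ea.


Ea = 89% = 0.89
GID = NIR / Ea = 197 / 0.89 = 221.3483 mm

221.3483 mm


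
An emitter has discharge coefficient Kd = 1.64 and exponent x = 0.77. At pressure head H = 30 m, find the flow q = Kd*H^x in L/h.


q = Kd * H^x = 1.64 * 30^0.77 = 1.64 * 13.720924

22.5023 L/h


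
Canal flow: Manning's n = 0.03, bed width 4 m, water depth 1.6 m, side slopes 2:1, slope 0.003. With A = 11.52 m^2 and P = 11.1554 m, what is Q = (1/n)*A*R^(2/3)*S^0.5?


R = A/P = 11.52/11.1554 = 1.032684
Q = (1/0.03) * 11.52 * 1.032684^(2/3) * 0.003^0.5

21.4884 m^3/s


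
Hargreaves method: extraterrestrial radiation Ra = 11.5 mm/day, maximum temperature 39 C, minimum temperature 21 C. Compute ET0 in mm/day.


Tmean = (Tmax + Tmin)/2 = (39 + 21)/2 = 30.0
ET0 = 0.0023 * 11.5 * (30.0 + 17.8) * sqrt(39 - 21)
ET0 = 0.0023 * 11.5 * 47.8 * 4.242641

5.3640 mm/day


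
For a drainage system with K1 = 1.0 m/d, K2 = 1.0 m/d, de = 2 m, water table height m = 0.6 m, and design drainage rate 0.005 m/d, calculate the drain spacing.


S^2 = 8*K2*de*m/q + 4*K1*m^2/q
S^2 = 8*1.0*2*0.6/0.005 + 4*1.0*0.6^2/0.005
S = sqrt(2208.0000)

46.9894 m


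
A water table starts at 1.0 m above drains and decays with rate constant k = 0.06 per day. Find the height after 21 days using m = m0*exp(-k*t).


m = m0 * exp(-k*t)
m = 1.0 * exp(-0.06 * 21)
m = 1.0 * exp(-1.2600)

0.2837 m


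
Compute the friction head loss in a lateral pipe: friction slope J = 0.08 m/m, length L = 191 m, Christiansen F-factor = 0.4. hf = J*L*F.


hf = J * L * F = 0.08 * 191 * 0.4 = 6.1120 m

6.1120 m


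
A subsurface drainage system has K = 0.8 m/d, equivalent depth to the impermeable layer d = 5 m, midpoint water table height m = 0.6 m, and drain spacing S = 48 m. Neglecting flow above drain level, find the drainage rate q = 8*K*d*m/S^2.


q = 8*K*d*m/S^2
q = 8*0.8*5*0.6/48^2
q = 19.2000 / 2304

0.0083 m/d


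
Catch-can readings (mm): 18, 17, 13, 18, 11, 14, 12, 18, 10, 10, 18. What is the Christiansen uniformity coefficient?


mean = 14.454545 mm
MAD = 3.041322 mm
CU = (1 - 3.041322/14.454545)*100

78.9594 %


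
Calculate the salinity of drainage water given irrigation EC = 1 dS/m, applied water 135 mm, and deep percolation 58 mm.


EC_dw = EC_iw * D_iw / D_dw
EC_dw = 1 * 135 / 58
EC_dw = 135 / 58

2.3276 dS/m


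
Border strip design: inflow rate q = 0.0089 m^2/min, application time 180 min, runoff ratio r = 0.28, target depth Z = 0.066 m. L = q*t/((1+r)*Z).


L = q*t/((1+r)*Z)
L = 0.0089*180/((1+0.28)*0.066)
L = 1.602/0.08448

18.9631 m


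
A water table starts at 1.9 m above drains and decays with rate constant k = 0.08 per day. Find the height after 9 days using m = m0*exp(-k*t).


m = m0 * exp(-k*t)
m = 1.9 * exp(-0.08 * 9)
m = 1.9 * exp(-0.7200)

0.9248 m


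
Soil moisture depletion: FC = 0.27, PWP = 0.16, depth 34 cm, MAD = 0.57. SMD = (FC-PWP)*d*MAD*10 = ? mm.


SMD = (FC - PWP) * d * MAD * 10
SMD = (0.27 - 0.16) * 34 * 0.57 * 10
SMD = 0.1100 * 34 * 0.57 * 10

21.3180 mm


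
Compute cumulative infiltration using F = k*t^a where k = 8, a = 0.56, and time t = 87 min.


F = k * t^a = 8 * 87^0.56
F = 8 * 12.193567

97.5485 mm


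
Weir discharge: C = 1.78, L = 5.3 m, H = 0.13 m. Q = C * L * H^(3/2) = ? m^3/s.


Q = C * L * H^(3/2) = 1.78 * 5.3 * 0.13^1.5 = 1.78 * 5.3 * 0.046872

0.4422 m^3/s


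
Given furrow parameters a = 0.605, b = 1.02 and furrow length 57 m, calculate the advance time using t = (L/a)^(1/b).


t = (L/a)^(1/b)
t = (57/0.605)^(1/1.02)
t = 94.214876^(1/1.02)

86.1809 min


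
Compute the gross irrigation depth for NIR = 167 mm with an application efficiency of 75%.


Ea = 75% = 0.75
GID = NIR / Ea = 167 / 0.75 = 222.6667 mm

222.6667 mm


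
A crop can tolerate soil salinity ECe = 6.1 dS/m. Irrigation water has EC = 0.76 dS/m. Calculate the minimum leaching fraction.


LR = ECiw / (5*ECe - ECiw)
LR = 0.76 / (5*6.1 - 0.76)
LR = 0.76 / 29.7400

0.0256


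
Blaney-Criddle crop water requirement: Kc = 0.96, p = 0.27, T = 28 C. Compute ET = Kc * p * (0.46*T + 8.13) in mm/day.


ET = Kc * p * (0.46*T + 8.13)
ET = 0.96 * 0.27 * (0.46*28 + 8.13)
ET = 0.96 * 0.27 * 21.0100

5.4458 mm/day


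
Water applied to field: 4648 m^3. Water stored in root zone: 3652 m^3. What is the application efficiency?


Ea = V_root / V_field * 100 = 3652 / 4648 * 100 = 78.5714%

78.5714 %


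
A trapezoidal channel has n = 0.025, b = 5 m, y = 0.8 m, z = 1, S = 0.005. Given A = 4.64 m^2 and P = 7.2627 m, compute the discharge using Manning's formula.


R = A/P = 4.64/7.2627 = 0.638881
Q = (1/0.025) * 4.64 * 0.638881^(2/3) * 0.005^0.5

9.7352 m^3/s


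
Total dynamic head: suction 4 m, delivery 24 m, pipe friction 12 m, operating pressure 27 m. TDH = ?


TDH = Hs + Hd + hf + Hp = 4 + 24 + 12 + 27 = 67

67 m


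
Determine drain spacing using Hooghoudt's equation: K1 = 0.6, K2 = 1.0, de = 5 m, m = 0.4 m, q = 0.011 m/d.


S^2 = 8*K2*de*m/q + 4*K1*m^2/q
S^2 = 8*1.0*5*0.4/0.011 + 4*0.6*0.4^2/0.011
S = sqrt(1489.4545)

38.5935 m


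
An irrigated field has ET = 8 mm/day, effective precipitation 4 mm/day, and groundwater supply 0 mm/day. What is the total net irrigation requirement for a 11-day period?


Daily deficit = ET - Pe - GW = 8 - 4 - 0 = 4 mm/day
NIR = 4 * 11 = 44 mm

44.0000 mm


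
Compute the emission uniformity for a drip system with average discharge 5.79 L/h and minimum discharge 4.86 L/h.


EU = (q_min/q_avg)*100 = (4.86/5.79)*100 = 83.9378%

83.9378 %


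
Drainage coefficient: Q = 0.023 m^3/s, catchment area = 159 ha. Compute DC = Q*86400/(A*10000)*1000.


DC = Q * 86400 / (A * 10000) * 1000
DC = 0.023 * 86400 / (159 * 10000) * 1000
DC = 1987200.0000 / 1590000

1.2498 mm/day


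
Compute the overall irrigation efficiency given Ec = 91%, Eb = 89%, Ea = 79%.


Ec = 0.91, Eb = 0.89, Ea = 0.79
E = 0.91 * 0.89 * 0.79 * 100 = 63.9821%

63.9821 %


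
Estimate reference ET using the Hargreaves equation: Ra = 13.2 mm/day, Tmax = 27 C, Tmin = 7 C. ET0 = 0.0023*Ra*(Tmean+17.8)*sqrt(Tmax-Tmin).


Tmean = (Tmax + Tmin)/2 = (27 + 7)/2 = 17.0
ET0 = 0.0023 * 13.2 * (17.0 + 17.8) * sqrt(27 - 7)
ET0 = 0.0023 * 13.2 * 34.8 * 4.472136

4.7249 mm/day


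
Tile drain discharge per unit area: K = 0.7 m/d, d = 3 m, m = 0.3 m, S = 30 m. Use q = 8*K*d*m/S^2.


q = 8*K*d*m/S^2
q = 8*0.7*3*0.3/30^2
q = 5.0400 / 900

0.0056 m/d


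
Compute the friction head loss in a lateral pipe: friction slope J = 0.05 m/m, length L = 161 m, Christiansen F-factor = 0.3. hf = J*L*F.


hf = J * L * F = 0.05 * 161 * 0.3 = 2.4150 m

2.4150 m


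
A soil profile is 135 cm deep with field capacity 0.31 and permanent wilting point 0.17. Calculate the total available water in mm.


AWC = (FC - PWP) * d * 10
AWC = (0.31 - 0.17) * 135 * 10
AWC = 0.1400 * 135 * 10

189.0000 mm


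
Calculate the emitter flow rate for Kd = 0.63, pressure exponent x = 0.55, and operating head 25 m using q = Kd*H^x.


q = Kd * H^x = 0.63 * 25^0.55 = 0.63 * 5.873095

3.7000 L/h


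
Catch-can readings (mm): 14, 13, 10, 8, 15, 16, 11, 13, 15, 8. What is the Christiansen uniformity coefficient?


mean = 12.300000 mm
MAD = 2.440000 mm
CU = (1 - 2.440000/12.300000)*100

80.1626 %


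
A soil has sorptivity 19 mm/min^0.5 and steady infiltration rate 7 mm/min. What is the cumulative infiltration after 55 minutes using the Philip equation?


F = S*sqrt(t) + A*t
F = 19*sqrt(55) + 7*55
F = 19*7.416198 + 385

525.9078 mm


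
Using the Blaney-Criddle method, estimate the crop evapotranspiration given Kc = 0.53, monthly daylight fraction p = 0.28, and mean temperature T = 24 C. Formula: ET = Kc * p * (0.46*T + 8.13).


ET = Kc * p * (0.46*T + 8.13)
ET = 0.53 * 0.28 * (0.46*24 + 8.13)
ET = 0.53 * 0.28 * 19.1700

2.8448 mm/day


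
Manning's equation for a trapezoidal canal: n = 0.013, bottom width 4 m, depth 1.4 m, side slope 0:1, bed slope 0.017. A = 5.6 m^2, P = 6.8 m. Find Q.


R = A/P = 5.6/6.8 = 0.823529
Q = (1/0.013) * 5.6 * 0.823529^(2/3) * 0.017^0.5

49.3464 m^3/s


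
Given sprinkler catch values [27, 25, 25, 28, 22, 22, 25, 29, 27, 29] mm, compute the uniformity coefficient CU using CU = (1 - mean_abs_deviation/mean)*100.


mean = 25.900000 mm
MAD = 2.100000 mm
CU = (1 - 2.100000/25.900000)*100

91.8919 %


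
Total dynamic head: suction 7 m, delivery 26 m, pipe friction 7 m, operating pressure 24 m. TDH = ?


TDH = Hs + Hd + hf + Hp = 7 + 26 + 7 + 24 = 64

64 m


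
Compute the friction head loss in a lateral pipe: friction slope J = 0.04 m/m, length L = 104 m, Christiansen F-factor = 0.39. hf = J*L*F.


hf = J * L * F = 0.04 * 104 * 0.39 = 1.6224 m

1.6224 m


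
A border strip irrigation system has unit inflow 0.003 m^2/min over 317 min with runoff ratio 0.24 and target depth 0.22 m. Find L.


L = q*t/((1+r)*Z)
L = 0.003*317/((1+0.24)*0.22)
L = 0.951/0.2728

3.4861 m


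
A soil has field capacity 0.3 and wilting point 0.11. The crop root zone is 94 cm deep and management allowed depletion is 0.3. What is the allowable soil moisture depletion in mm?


SMD = (FC - PWP) * d * MAD * 10
SMD = (0.3 - 0.11) * 94 * 0.3 * 10
SMD = 0.1900 * 94 * 0.3 * 10

53.5800 mm


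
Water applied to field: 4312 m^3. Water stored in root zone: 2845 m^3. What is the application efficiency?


Ea = V_root / V_field * 100 = 2845 / 4312 * 100 = 65.9787%

65.9787 %


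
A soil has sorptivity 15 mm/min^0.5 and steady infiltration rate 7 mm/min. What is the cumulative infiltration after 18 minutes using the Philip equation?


F = S*sqrt(t) + A*t
F = 15*sqrt(18) + 7*18
F = 15*4.242641 + 126

189.6396 mm


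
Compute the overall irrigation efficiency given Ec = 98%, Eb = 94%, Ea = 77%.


Ec = 0.98, Eb = 0.94, Ea = 0.77
E = 0.98 * 0.94 * 0.77 * 100 = 70.9324%

70.9324 %


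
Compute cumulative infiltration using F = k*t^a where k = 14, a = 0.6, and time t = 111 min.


F = k * t^a = 14 * 111^0.6
F = 14 * 16.873058

236.2228 mm


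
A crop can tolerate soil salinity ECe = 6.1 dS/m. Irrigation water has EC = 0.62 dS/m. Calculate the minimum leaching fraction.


LR = ECiw / (5*ECe - ECiw)
LR = 0.62 / (5*6.1 - 0.62)
LR = 0.62 / 29.8800

0.0207


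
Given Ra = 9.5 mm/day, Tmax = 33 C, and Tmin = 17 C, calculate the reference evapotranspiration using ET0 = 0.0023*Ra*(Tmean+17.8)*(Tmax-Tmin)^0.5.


Tmean = (Tmax + Tmin)/2 = (33 + 17)/2 = 25.0
ET0 = 0.0023 * 9.5 * (25.0 + 17.8) * sqrt(33 - 17)
ET0 = 0.0023 * 9.5 * 42.8 * 4.000000

3.7407 mm/day


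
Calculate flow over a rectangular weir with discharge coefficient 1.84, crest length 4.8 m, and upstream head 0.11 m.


Q = C * L * H^(3/2) = 1.84 * 4.8 * 0.11^1.5 = 1.84 * 4.8 * 0.036483

0.3222 m^3/s


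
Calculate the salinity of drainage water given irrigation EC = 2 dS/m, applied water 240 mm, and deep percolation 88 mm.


EC_dw = EC_iw * D_iw / D_dw
EC_dw = 2 * 240 / 88
EC_dw = 480 / 88

5.4545 dS/m


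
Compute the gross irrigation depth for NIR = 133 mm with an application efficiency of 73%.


Ea = 73% = 0.73
GID = NIR / Ea = 133 / 0.73 = 182.1918 mm

182.1918 mm


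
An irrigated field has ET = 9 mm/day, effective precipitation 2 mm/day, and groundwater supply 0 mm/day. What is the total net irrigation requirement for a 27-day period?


Daily deficit = ET - Pe - GW = 9 - 2 - 0 = 7 mm/day
NIR = 7 * 27 = 189 mm

189.0000 mm


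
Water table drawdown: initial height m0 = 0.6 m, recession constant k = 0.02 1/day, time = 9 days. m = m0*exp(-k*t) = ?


m = m0 * exp(-k*t)
m = 0.6 * exp(-0.02 * 9)
m = 0.6 * exp(-0.1800)

0.5012 m


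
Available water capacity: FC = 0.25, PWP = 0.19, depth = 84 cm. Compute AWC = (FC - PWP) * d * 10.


AWC = (FC - PWP) * d * 10
AWC = (0.25 - 0.19) * 84 * 10
AWC = 0.0600 * 84 * 10

50.4000 mm


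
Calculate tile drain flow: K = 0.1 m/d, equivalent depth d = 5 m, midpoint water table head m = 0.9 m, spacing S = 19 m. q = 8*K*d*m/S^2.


q = 8*K*d*m/S^2
q = 8*0.1*5*0.9/19^2
q = 3.6000 / 361

0.0100 m/d


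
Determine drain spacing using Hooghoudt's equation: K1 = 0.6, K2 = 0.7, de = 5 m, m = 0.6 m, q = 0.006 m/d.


S^2 = 8*K2*de*m/q + 4*K1*m^2/q
S^2 = 8*0.7*5*0.6/0.006 + 4*0.6*0.6^2/0.006
S = sqrt(2944.0000)

54.2586 m


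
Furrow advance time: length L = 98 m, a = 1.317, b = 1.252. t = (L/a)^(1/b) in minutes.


t = (L/a)^(1/b)
t = (98/1.317)^(1/1.252)
t = 74.411541^(1/1.252)

31.2551 min


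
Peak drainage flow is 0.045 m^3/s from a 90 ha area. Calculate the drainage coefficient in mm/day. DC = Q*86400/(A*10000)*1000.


DC = Q * 86400 / (A * 10000) * 1000
DC = 0.045 * 86400 / (90 * 10000) * 1000
DC = 3888000.0000 / 900000

4.3200 mm/day


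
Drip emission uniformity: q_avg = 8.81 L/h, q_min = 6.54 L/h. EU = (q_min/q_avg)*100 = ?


EU = (q_min/q_avg)*100 = (6.54/8.81)*100 = 74.2338%

74.2338 %


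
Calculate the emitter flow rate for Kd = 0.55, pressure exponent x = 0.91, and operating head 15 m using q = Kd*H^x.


q = Kd * H^x = 0.55 * 15^0.91 = 0.55 * 11.755553

6.4656 L/h


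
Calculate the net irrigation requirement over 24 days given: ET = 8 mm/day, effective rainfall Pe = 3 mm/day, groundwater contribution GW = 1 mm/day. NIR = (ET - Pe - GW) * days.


Daily deficit = ET - Pe - GW = 8 - 3 - 1 = 4 mm/day
NIR = 4 * 24 = 96 mm

96.0000 mm


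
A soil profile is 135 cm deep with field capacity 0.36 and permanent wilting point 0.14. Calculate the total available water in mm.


AWC = (FC - PWP) * d * 10
AWC = (0.36 - 0.14) * 135 * 10
AWC = 0.2200 * 135 * 10

297.0000 mm


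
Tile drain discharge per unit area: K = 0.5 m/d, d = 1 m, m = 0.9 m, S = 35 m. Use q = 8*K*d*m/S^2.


q = 8*K*d*m/S^2
q = 8*0.5*1*0.9/35^2
q = 3.6000 / 1225

0.0029 m/d


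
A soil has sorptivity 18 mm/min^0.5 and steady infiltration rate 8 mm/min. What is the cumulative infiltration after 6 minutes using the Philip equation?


F = S*sqrt(t) + A*t
F = 18*sqrt(6) + 8*6
F = 18*2.449490 + 48

92.0908 mm


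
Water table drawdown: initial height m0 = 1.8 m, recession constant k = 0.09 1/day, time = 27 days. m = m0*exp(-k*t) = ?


m = m0 * exp(-k*t)
m = 1.8 * exp(-0.09 * 27)
m = 1.8 * exp(-2.4300)

0.1585 m


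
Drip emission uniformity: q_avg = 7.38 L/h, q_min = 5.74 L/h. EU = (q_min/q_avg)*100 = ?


EU = (q_min/q_avg)*100 = (5.74/7.38)*100 = 77.7778%

77.7778 %


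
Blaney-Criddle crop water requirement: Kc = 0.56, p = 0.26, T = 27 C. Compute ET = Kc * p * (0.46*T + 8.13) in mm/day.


ET = Kc * p * (0.46*T + 8.13)
ET = 0.56 * 0.26 * (0.46*27 + 8.13)
ET = 0.56 * 0.26 * 20.5500

2.9921 mm/day


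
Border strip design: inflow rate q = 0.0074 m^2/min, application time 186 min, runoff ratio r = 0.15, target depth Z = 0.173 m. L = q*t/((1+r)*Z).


L = q*t/((1+r)*Z)
L = 0.0074*186/((1+0.15)*0.173)
L = 1.3764/0.19895

6.9183 m


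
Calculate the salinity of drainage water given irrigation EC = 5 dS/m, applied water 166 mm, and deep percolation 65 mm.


EC_dw = EC_iw * D_iw / D_dw
EC_dw = 5 * 166 / 65
EC_dw = 830 / 65

12.7692 dS/m


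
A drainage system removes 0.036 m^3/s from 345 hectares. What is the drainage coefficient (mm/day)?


DC = Q * 86400 / (A * 10000) * 1000
DC = 0.036 * 86400 / (345 * 10000) * 1000
DC = 3110400.0000 / 3450000

0.9016 mm/day


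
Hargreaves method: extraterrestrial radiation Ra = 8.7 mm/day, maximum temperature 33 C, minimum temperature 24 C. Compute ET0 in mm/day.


Tmean = (Tmax + Tmin)/2 = (33 + 24)/2 = 28.5
ET0 = 0.0023 * 8.7 * (28.5 + 17.8) * sqrt(33 - 24)
ET0 = 0.0023 * 8.7 * 46.3 * 3.000000

2.7794 mm/day


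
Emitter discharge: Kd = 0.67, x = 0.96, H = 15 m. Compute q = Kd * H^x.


q = Kd * H^x = 0.67 * 15^0.96 = 0.67 * 13.460079

9.0183 L/h


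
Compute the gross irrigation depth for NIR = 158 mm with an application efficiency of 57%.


Ea = 57% = 0.57
GID = NIR / Ea = 158 / 0.57 = 277.1930 mm

277.1930 mm


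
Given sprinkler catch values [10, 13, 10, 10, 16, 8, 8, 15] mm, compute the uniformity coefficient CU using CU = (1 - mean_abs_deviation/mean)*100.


mean = 11.250000 mm
MAD = 2.562500 mm
CU = (1 - 2.562500/11.250000)*100

77.2222 %


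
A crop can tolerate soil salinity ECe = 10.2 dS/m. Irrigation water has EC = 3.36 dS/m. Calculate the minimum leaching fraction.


LR = ECiw / (5*ECe - ECiw)
LR = 3.36 / (5*10.2 - 3.36)
LR = 3.36 / 47.6400

0.0705


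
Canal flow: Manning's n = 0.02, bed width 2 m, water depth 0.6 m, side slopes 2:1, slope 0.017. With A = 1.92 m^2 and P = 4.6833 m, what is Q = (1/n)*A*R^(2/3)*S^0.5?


R = A/P = 1.92/4.6833 = 0.409967
Q = (1/0.02) * 1.92 * 0.409967^(2/3) * 0.017^0.5

6.9076 m^3/s


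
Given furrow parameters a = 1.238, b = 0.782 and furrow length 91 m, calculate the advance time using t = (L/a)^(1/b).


t = (L/a)^(1/b)
t = (91/1.238)^(1/0.782)
t = 73.505654^(1/0.782)

243.5563 min


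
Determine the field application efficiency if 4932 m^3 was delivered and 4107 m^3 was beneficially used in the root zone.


Ea = V_root / V_field * 100 = 4107 / 4932 * 100 = 83.2725%

83.2725 %


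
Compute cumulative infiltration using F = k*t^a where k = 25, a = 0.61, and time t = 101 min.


F = k * t^a = 25 * 101^0.61
F = 25 * 16.696907

417.4227 mm


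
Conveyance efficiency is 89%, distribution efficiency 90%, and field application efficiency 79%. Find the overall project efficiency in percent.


Ec = 0.89, Eb = 0.9, Ea = 0.79
E = 0.89 * 0.9 * 0.79 * 100 = 63.2790%

63.2790 %


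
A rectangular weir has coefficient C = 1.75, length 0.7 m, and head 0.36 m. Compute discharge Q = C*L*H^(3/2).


Q = C * L * H^(3/2) = 1.75 * 0.7 * 0.36^1.5 = 1.75 * 0.7 * 0.216000

0.2646 m^3/s


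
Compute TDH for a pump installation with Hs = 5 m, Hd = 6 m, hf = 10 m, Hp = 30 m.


TDH = Hs + Hd + hf + Hp = 5 + 6 + 10 + 30 = 51

51 m


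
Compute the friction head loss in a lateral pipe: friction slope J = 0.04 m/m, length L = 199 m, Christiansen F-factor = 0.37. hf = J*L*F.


hf = J * L * F = 0.04 * 199 * 0.37 = 2.9452 m

2.9452 m


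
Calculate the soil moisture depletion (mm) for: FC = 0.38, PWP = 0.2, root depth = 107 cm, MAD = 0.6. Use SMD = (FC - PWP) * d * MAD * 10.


SMD = (FC - PWP) * d * MAD * 10
SMD = (0.38 - 0.2) * 107 * 0.6 * 10
SMD = 0.1800 * 107 * 0.6 * 10

115.5600 mm


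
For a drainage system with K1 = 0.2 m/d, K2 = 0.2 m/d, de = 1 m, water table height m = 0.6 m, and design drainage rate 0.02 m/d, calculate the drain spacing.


S^2 = 8*K2*de*m/q + 4*K1*m^2/q
S^2 = 8*0.2*1*0.6/0.02 + 4*0.2*0.6^2/0.02
S = sqrt(62.4000)

7.8994 m


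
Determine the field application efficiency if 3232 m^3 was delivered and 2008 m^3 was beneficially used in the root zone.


Ea = V_root / V_field * 100 = 2008 / 3232 * 100 = 62.1287%

62.1287 %


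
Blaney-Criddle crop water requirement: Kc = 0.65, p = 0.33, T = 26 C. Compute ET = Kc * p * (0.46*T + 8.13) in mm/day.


ET = Kc * p * (0.46*T + 8.13)
ET = 0.65 * 0.33 * (0.46*26 + 8.13)
ET = 0.65 * 0.33 * 20.0900

4.3093 mm/day


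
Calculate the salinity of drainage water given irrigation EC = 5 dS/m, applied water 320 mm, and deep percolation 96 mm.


EC_dw = EC_iw * D_iw / D_dw
EC_dw = 5 * 320 / 96
EC_dw = 1600 / 96

16.6667 dS/m


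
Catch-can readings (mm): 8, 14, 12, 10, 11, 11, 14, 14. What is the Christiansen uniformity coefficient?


mean = 11.750000 mm
MAD = 1.750000 mm
CU = (1 - 1.750000/11.750000)*100

85.1064 %


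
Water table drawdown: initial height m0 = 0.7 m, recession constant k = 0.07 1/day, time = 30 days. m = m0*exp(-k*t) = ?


m = m0 * exp(-k*t)
m = 0.7 * exp(-0.07 * 30)
m = 0.7 * exp(-2.1000)

0.0857 m


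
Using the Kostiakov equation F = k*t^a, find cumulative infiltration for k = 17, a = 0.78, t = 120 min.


F = k * t^a = 17 * 120^0.78
F = 17 * 41.856352

711.5580 mm


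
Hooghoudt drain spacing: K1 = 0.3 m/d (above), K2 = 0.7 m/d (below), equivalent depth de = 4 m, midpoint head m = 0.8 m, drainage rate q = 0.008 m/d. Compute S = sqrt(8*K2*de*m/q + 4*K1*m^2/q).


S^2 = 8*K2*de*m/q + 4*K1*m^2/q
S^2 = 8*0.7*4*0.8/0.008 + 4*0.3*0.8^2/0.008
S = sqrt(2336.0000)

48.3322 m


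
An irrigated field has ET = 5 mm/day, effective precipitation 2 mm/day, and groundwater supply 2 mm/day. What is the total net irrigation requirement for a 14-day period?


Daily deficit = ET - Pe - GW = 5 - 2 - 2 = 1 mm/day
NIR = 1 * 14 = 14 mm

14.0000 mm


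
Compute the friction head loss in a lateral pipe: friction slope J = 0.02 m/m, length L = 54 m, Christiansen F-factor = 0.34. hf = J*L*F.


hf = J * L * F = 0.02 * 54 * 0.34 = 0.3672 m

0.3672 m


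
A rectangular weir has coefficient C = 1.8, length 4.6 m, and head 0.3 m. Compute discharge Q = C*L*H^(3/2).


Q = C * L * H^(3/2) = 1.8 * 4.6 * 0.3^1.5 = 1.8 * 4.6 * 0.164317

1.3605 m^3/s


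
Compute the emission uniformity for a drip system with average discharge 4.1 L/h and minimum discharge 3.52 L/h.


EU = (q_min/q_avg)*100 = (3.52/4.1)*100 = 85.8537%

85.8537 %


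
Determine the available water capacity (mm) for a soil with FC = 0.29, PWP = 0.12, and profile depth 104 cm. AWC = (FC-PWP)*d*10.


AWC = (FC - PWP) * d * 10
AWC = (0.29 - 0.12) * 104 * 10
AWC = 0.1700 * 104 * 10

176.8000 mm


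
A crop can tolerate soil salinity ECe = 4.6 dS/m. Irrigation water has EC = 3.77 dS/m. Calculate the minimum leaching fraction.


LR = ECiw / (5*ECe - ECiw)
LR = 3.77 / (5*4.6 - 3.77)
LR = 3.77 / 19.2300

0.1960


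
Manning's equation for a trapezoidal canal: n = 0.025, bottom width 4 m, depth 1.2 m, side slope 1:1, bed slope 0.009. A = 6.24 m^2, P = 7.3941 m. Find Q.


R = A/P = 6.24/7.3941 = 0.843916
Q = (1/0.025) * 6.24 * 0.843916^(2/3) * 0.009^0.5

21.1462 m^3/s


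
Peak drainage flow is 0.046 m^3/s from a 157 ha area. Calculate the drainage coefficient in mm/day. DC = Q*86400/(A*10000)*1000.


DC = Q * 86400 / (A * 10000) * 1000
DC = 0.046 * 86400 / (157 * 10000) * 1000
DC = 3974400.0000 / 1570000

2.5315 mm/day


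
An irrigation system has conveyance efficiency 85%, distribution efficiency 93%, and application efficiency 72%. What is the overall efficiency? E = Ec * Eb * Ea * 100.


Ec = 0.85, Eb = 0.93, Ea = 0.72
E = 0.85 * 0.93 * 0.72 * 100 = 56.9160%

56.9160 %


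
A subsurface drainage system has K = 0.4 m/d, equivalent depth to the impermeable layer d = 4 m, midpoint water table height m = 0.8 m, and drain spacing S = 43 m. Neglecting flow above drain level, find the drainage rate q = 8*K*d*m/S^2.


q = 8*K*d*m/S^2
q = 8*0.4*4*0.8/43^2
q = 10.2400 / 1849

0.0055 m/d


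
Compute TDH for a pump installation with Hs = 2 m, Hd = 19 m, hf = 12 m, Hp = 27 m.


TDH = Hs + Hd + hf + Hp = 2 + 19 + 12 + 27 = 60

60 m


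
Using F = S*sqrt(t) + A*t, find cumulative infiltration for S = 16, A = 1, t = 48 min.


F = S*sqrt(t) + A*t
F = 16*sqrt(48) + 1*48
F = 16*6.928203 + 48

158.8512 mm


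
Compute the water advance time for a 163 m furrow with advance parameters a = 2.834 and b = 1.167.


t = (L/a)^(1/b)
t = (163/2.834)^(1/1.167)
t = 57.515879^(1/1.167)

32.2076 min


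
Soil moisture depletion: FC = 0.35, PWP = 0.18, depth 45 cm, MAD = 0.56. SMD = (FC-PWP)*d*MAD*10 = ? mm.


SMD = (FC - PWP) * d * MAD * 10
SMD = (0.35 - 0.18) * 45 * 0.56 * 10
SMD = 0.1700 * 45 * 0.56 * 10

42.8400 mm


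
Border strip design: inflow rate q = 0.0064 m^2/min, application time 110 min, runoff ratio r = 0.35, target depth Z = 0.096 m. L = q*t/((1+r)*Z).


L = q*t/((1+r)*Z)
L = 0.0064*110/((1+0.35)*0.096)
L = 0.704/0.1296

5.4321 m


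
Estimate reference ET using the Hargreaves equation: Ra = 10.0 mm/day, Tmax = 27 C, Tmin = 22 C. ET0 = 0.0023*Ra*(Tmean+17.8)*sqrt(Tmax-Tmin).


Tmean = (Tmax + Tmin)/2 = (27 + 22)/2 = 24.5
ET0 = 0.0023 * 10.0 * (24.5 + 17.8) * sqrt(27 - 22)
ET0 = 0.0023 * 10.0 * 42.3 * 2.236068

2.1755 mm/day


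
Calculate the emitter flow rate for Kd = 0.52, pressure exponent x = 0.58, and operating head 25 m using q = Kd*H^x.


q = Kd * H^x = 0.52 * 25^0.58 = 0.52 * 6.468524

3.3636 L/h


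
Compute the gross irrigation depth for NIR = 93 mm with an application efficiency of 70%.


Ea = 70% = 0.7
GID = NIR / Ea = 93 / 0.7 = 132.8571 mm

132.8571 mm


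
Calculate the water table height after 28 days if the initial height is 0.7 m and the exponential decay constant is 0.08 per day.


m = m0 * exp(-k*t)
m = 0.7 * exp(-0.08 * 28)
m = 0.7 * exp(-2.2400)

0.0745 m


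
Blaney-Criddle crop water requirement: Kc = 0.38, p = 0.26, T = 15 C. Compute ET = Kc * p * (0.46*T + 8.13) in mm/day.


ET = Kc * p * (0.46*T + 8.13)
ET = 0.38 * 0.26 * (0.46*15 + 8.13)
ET = 0.38 * 0.26 * 15.0300

1.4850 mm/day


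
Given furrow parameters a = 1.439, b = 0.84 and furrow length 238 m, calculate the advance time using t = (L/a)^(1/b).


t = (L/a)^(1/b)
t = (238/1.439)^(1/0.84)
t = 165.392634^(1/0.84)

437.6135 min


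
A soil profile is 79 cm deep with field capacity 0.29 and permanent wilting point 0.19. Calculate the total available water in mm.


AWC = (FC - PWP) * d * 10
AWC = (0.29 - 0.19) * 79 * 10
AWC = 0.1000 * 79 * 10

79.0000 mm


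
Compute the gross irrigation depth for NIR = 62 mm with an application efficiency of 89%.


Ea = 89% = 0.89
GID = NIR / Ea = 62 / 0.89 = 69.6629 mm

69.6629 mm


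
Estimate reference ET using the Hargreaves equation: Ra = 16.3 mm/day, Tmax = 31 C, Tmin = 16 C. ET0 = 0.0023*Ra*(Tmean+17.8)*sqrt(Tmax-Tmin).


Tmean = (Tmax + Tmin)/2 = (31 + 16)/2 = 23.5
ET0 = 0.0023 * 16.3 * (23.5 + 17.8) * sqrt(31 - 16)
ET0 = 0.0023 * 16.3 * 41.3 * 3.872983

5.9967 mm/day


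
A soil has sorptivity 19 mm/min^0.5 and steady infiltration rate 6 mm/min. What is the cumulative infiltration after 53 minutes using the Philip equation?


F = S*sqrt(t) + A*t
F = 19*sqrt(53) + 6*53
F = 19*7.280110 + 318

456.3221 mm


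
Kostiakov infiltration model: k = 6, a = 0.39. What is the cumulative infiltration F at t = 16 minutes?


F = k * t^a = 6 * 16^0.39
F = 6 * 2.948538

17.6912 mm


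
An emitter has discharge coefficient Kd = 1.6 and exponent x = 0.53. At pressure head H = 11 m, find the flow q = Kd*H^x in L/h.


q = Kd * H^x = 1.6 * 11^0.53 = 1.6 * 3.564004

5.7024 L/h


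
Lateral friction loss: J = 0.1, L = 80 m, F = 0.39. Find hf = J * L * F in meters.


hf = J * L * F = 0.1 * 80 * 0.39 = 3.1200 m

3.1200 m


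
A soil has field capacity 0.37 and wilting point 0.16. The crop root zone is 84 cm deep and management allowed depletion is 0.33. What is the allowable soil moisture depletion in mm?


SMD = (FC - PWP) * d * MAD * 10
SMD = (0.37 - 0.16) * 84 * 0.33 * 10
SMD = 0.2100 * 84 * 0.33 * 10

58.2120 mm


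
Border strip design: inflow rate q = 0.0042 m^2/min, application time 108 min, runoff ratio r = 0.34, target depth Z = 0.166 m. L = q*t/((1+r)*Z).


L = q*t/((1+r)*Z)
L = 0.0042*108/((1+0.34)*0.166)
L = 0.4536/0.22244

2.0392 m


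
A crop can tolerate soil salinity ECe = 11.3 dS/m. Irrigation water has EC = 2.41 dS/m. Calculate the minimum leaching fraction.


LR = ECiw / (5*ECe - ECiw)
LR = 2.41 / (5*11.3 - 2.41)
LR = 2.41 / 54.0900

0.0446


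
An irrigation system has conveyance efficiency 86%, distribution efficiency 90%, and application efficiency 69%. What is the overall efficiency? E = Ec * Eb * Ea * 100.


Ec = 0.86, Eb = 0.9, Ea = 0.69
E = 0.86 * 0.9 * 0.69 * 100 = 53.4060%

53.4060 %


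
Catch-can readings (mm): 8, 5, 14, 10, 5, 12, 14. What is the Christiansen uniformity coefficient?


mean = 9.714286 mm
MAD = 3.183673 mm
CU = (1 - 3.183673/9.714286)*100

67.2269 %


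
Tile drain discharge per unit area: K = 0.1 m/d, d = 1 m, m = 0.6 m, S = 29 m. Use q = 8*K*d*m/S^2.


q = 8*K*d*m/S^2
q = 8*0.1*1*0.6/29^2
q = 0.4800 / 841

5.7075e-04 m/d


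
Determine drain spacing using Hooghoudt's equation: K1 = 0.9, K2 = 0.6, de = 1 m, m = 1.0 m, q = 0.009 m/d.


S^2 = 8*K2*de*m/q + 4*K1*m^2/q
S^2 = 8*0.6*1*1.0/0.009 + 4*0.9*1.0^2/0.009
S = sqrt(933.3333)

30.5505 m


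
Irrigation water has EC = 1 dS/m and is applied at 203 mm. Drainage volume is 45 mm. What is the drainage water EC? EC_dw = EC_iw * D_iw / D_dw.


EC_dw = EC_iw * D_iw / D_dw
EC_dw = 1 * 203 / 45
EC_dw = 203 / 45

4.5111 dS/m


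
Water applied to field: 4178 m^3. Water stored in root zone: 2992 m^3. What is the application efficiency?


Ea = V_root / V_field * 100 = 2992 / 4178 * 100 = 71.6132%

71.6132 %


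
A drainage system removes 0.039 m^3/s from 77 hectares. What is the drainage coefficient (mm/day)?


DC = Q * 86400 / (A * 10000) * 1000
DC = 0.039 * 86400 / (77 * 10000) * 1000
DC = 3369600.0000 / 770000

4.3761 mm/day


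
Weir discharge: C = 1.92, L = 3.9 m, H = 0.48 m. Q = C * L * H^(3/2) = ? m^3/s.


Q = C * L * H^(3/2) = 1.92 * 3.9 * 0.48^1.5 = 1.92 * 3.9 * 0.332554

2.4902 m^3/s


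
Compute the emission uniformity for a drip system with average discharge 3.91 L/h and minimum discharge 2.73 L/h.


EU = (q_min/q_avg)*100 = (2.73/3.91)*100 = 69.8210%

69.8210 %


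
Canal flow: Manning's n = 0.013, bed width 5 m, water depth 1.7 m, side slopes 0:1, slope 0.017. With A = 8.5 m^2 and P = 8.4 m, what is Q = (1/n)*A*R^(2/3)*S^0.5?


R = A/P = 8.5/8.4 = 1.011905
Q = (1/0.013) * 8.5 * 1.011905^(2/3) * 0.017^0.5

85.9264 m^3/s


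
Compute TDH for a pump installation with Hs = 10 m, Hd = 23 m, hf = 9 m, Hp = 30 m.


TDH = Hs + Hd + hf + Hp = 10 + 23 + 9 + 30 = 72

72 m


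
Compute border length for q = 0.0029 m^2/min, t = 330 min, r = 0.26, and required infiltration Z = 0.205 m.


L = q*t/((1+r)*Z)
L = 0.0029*330/((1+0.26)*0.205)
L = 0.957/0.2583

3.7050 m


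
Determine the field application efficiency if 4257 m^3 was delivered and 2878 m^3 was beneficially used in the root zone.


Ea = V_root / V_field * 100 = 2878 / 4257 * 100 = 67.6063%

67.6063 %


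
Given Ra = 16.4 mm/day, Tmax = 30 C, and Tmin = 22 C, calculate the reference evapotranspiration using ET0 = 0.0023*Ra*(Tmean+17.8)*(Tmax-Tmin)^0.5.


Tmean = (Tmax + Tmin)/2 = (30 + 22)/2 = 26.0
ET0 = 0.0023 * 16.4 * (26.0 + 17.8) * sqrt(30 - 22)
ET0 = 0.0023 * 16.4 * 43.8 * 2.828427

4.6729 mm/day


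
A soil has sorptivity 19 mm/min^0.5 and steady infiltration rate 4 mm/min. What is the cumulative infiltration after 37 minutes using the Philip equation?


F = S*sqrt(t) + A*t
F = 19*sqrt(37) + 4*37
F = 19*6.082763 + 148

263.5725 mm


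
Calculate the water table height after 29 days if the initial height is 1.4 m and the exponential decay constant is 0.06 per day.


m = m0 * exp(-k*t)
m = 1.4 * exp(-0.06 * 29)
m = 1.4 * exp(-1.7400)

0.2457 m


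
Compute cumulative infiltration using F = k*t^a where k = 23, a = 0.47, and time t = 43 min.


F = k * t^a = 23 * 43^0.47
F = 23 * 5.857741

134.7280 mm


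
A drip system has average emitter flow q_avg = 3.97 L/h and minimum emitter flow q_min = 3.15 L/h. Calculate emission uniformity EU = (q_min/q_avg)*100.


EU = (q_min/q_avg)*100 = (3.15/3.97)*100 = 79.3451%

79.3451 %


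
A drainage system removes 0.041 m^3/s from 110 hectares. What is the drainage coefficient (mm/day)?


DC = Q * 86400 / (A * 10000) * 1000
DC = 0.041 * 86400 / (110 * 10000) * 1000
DC = 3542400.0000 / 1100000

3.2204 mm/day


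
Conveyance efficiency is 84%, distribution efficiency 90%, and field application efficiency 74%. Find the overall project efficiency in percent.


Ec = 0.84, Eb = 0.9, Ea = 0.74
E = 0.84 * 0.9 * 0.74 * 100 = 55.9440%

55.9440 %
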